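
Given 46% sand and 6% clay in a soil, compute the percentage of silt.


Step 1: sand + silt + clay = 100%
Step 2: silt = 100 - sand - clay
Step 3: silt = 100 - 46 - 6
Step 4: silt = 48%

48


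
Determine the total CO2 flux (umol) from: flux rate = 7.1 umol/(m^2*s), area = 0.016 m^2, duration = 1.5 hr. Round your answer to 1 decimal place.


Step 1: Convert time to seconds: 1.5 hr * 3600 = 5400.0 s
Step 2: Total = flux * area * time_s
Step 3: Total = 7.1 * 0.016 * 5400.0
Step 4: Total = 613.4 umol

613.4


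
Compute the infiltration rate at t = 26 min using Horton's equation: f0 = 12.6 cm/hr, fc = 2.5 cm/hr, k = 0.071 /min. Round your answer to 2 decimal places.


Step 1: f = fc + (f0 - fc) * exp(-k * t)
Step 2: exp(-0.071 * 26) = 0.157867
Step 3: f = 2.5 + (12.6 - 2.5) * 0.157867
Step 4: f = 2.5 + 10.1 * 0.157867
Step 5: f = 4.09 cm/hr

4.09


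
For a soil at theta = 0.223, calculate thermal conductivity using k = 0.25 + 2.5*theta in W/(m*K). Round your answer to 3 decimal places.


Step 1: k = 0.25 + 2.5 * theta
Step 2: k = 0.25 + 2.5 * 0.223
Step 3: k = 0.25 + 0.558
Step 4: k = 0.808 W/(m*K)

0.808


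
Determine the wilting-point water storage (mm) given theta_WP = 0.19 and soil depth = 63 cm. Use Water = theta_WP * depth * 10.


Step 1: Water (mm) = theta_WP * depth * 10
Step 2: Water = 0.19 * 63 * 10
Step 3: Water = 119.7 mm

119.7


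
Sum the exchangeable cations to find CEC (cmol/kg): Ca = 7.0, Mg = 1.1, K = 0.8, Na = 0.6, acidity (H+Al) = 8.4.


Step 1: CEC = Ca + Mg + K + Na + (H+Al)
Step 2: CEC = 7.0 + 1.1 + 0.8 + 0.6 + 8.4
Step 3: CEC = 17.9 cmol/kg

17.9


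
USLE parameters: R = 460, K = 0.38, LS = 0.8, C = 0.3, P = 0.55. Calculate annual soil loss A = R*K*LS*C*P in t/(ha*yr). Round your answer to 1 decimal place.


Step 1: A = R * K * LS * C * P
Step 2: R * K = 460 * 0.38 = 174.8
Step 3: (R*K) * LS = 174.8 * 0.8 = 139.84
Step 4: * C * P = 139.84 * 0.3 * 0.55 = 23.1
Step 5: A = 23.1 t/(ha*yr)

23.1


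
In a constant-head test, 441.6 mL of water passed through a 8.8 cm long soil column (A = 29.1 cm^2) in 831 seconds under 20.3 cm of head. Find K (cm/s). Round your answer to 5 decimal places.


Step 1: K = Q * L / (A * t * h)
Step 2: Numerator = 441.6 * 8.8 = 3886.08
Step 3: Denominator = 29.1 * 831 * 20.3 = 490896.63
Step 4: K = 3886.08 / 490896.63 = 0.00792 cm/s

0.00792


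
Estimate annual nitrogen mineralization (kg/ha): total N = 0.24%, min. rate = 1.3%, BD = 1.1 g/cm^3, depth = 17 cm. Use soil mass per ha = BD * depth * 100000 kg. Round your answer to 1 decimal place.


Step 1: Soil mass per ha = BD * depth * 100000 = 1.1 * 17 * 100000 = 1870000 kg
Step 2: Total N pool = soil mass * N%/100 = 1870000 * 0.24/100 = 4488.0 kg/ha
Step 3: N mineralized = N pool * rate%/100 = 4488.0 * 1.3/100 = 58.3 kg/ha/yr

58.3


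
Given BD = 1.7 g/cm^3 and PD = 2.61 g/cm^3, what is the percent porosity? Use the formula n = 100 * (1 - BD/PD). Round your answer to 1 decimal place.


Step 1: Formula: n = 100 * (1 - BD / PD)
Step 2: n = 100 * (1 - 1.7 / 2.61)
Step 3: n = 100 * (1 - 0.65134)
Step 4: n = 34.9%

34.9


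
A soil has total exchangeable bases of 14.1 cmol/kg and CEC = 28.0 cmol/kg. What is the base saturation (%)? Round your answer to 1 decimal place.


Step 1: BS = 100 * (sum of bases) / CEC
Step 2: BS = 100 * 14.1 / 28.0
Step 3: BS = 50.4%

50.4


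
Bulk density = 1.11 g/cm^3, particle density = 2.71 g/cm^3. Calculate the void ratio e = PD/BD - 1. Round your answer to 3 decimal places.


Step 1: e = PD / BD - 1
Step 2: e = 2.71 / 1.11 - 1
Step 3: e = 2.44144 - 1
Step 4: e = 1.441

1.441


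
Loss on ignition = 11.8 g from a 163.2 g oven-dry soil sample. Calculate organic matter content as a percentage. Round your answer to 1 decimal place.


Step 1: OM% = 100 * LOI / sample mass
Step 2: OM = 100 * 11.8 / 163.2
Step 3: OM = 7.2%

7.2


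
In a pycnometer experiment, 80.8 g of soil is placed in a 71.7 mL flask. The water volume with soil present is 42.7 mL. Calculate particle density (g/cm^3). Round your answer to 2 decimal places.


Step 1: Volume of solids = flask volume - water volume with soil
Step 2: V_solids = 71.7 - 42.7 = 29.0 mL
Step 3: Particle density = mass / V_solids = 80.8 / 29.0 = 2.79 g/cm^3

2.79


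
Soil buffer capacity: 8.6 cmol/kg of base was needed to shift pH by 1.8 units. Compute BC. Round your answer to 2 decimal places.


Step 1: BC = change in base / change in pH
Step 2: BC = 8.6 / 1.8
Step 3: BC = 4.78 cmol/(kg*pH unit)

4.78


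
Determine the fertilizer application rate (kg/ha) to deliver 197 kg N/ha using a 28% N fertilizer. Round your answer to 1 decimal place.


Step 1: Fertilizer rate = target N / (N content / 100)
Step 2: Rate = 197 / (28 / 100)
Step 3: Rate = 197 / 0.28
Step 4: Rate = 703.6 kg/ha

703.6


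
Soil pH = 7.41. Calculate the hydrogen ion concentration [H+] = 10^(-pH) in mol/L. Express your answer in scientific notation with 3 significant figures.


Step 1: [H+] = 10^(-pH)
Step 2: [H+] = 10^(-7.41)
Step 3: [H+] = 3.89e-08 mol/L

3.89e-08


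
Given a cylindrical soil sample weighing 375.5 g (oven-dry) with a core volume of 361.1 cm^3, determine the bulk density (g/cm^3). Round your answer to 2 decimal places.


Step 1: Identify the formula: BD = dry mass / volume
Step 2: Substitute values: BD = 375.5 / 361.1
Step 3: BD = 1.04 g/cm^3

1.04


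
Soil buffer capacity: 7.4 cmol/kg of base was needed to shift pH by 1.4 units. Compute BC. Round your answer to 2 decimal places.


Step 1: BC = change in base / change in pH
Step 2: BC = 7.4 / 1.4
Step 3: BC = 5.29 cmol/(kg*pH unit)

5.29


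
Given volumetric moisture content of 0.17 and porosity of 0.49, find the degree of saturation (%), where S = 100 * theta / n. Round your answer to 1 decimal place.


Step 1: S = 100 * theta_v / n
Step 2: S = 100 * 0.17 / 0.49
Step 3: S = 34.7%

34.7


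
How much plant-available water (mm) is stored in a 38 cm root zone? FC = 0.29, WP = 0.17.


Step 1: Available water = (FC - WP) * depth * 10
Step 2: AW = (0.29 - 0.17) * 38 * 10
Step 3: AW = 0.12 * 38 * 10
Step 4: AW = 45.6 mm

45.6


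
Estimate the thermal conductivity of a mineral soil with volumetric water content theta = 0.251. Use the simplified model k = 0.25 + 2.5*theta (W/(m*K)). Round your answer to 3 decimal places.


Step 1: k = 0.25 + 2.5 * theta
Step 2: k = 0.25 + 2.5 * 0.251
Step 3: k = 0.25 + 0.628
Step 4: k = 0.878 W/(m*K)

0.878


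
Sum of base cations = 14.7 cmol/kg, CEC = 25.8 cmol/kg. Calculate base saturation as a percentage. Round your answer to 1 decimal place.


Step 1: BS = 100 * (sum of bases) / CEC
Step 2: BS = 100 * 14.7 / 25.8
Step 3: BS = 57.0%

57.0


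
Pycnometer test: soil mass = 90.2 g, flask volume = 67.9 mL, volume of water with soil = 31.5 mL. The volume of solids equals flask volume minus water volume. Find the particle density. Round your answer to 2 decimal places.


Step 1: Volume of solids = flask volume - water volume with soil
Step 2: V_solids = 67.9 - 31.5 = 36.4 mL
Step 3: Particle density = mass / V_solids = 90.2 / 36.4 = 2.48 g/cm^3

2.48


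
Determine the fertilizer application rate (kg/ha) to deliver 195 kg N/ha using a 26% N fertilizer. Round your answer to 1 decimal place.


Step 1: Fertilizer rate = target N / (N content / 100)
Step 2: Rate = 195 / (26 / 100)
Step 3: Rate = 195 / 0.26
Step 4: Rate = 750.0 kg/ha

750.0


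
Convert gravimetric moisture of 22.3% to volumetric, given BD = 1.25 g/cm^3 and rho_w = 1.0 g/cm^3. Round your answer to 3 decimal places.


Step 1: theta = (w / 100) * BD / rho_w
Step 2: theta = (22.3 / 100) * 1.25 / 1.0
Step 3: theta = 0.223 * 1.25
Step 4: theta = 0.279

0.279


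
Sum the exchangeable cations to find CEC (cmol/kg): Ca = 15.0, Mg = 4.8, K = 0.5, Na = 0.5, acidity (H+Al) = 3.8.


Step 1: CEC = Ca + Mg + K + Na + (H+Al)
Step 2: CEC = 15.0 + 4.8 + 0.5 + 0.5 + 3.8
Step 3: CEC = 24.6 cmol/kg

24.6


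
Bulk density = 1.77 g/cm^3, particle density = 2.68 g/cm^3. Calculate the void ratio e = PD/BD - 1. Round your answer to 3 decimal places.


Step 1: e = PD / BD - 1
Step 2: e = 2.68 / 1.77 - 1
Step 3: e = 1.51412 - 1
Step 4: e = 0.514

0.514


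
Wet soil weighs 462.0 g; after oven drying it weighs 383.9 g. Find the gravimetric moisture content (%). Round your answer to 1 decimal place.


Step 1: Water mass = wet - dry = 462.0 - 383.9 = 78.1 g
Step 2: w = 100 * water mass / dry mass
Step 3: w = 100 * 78.1 / 383.9 = 20.3%

20.3


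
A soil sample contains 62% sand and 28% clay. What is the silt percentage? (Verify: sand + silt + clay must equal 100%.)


Step 1: sand + silt + clay = 100%
Step 2: silt = 100 - sand - clay
Step 3: silt = 100 - 62 - 28
Step 4: silt = 10%

10


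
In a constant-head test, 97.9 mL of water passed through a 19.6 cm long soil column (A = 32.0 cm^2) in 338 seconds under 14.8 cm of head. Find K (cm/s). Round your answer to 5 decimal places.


Step 1: K = Q * L / (A * t * h)
Step 2: Numerator = 97.9 * 19.6 = 1918.84
Step 3: Denominator = 32.0 * 338 * 14.8 = 160076.8
Step 4: K = 1918.84 / 160076.8 = 0.01199 cm/s

0.01199


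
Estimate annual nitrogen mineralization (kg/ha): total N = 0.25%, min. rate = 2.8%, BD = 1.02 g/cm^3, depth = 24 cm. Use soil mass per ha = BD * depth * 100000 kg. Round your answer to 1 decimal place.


Step 1: Soil mass per ha = BD * depth * 100000 = 1.02 * 24 * 100000 = 2448000 kg
Step 2: Total N pool = soil mass * N%/100 = 2448000 * 0.25/100 = 6120.0 kg/ha
Step 3: N mineralized = N pool * rate%/100 = 6120.0 * 2.8/100 = 171.4 kg/ha/yr

171.4


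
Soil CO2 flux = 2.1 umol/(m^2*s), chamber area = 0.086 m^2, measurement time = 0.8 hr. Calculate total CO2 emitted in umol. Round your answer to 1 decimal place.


Step 1: Convert time to seconds: 0.8 hr * 3600 = 2880.0 s
Step 2: Total = flux * area * time_s
Step 3: Total = 2.1 * 0.086 * 2880.0
Step 4: Total = 520.1 umol

520.1


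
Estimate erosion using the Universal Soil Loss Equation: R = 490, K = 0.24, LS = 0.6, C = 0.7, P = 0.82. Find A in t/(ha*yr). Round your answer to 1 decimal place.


Step 1: A = R * K * LS * C * P
Step 2: R * K = 490 * 0.24 = 117.6
Step 3: (R*K) * LS = 117.6 * 0.6 = 70.56
Step 4: * C * P = 70.56 * 0.7 * 0.82 = 40.5
Step 5: A = 40.5 t/(ha*yr)

40.5


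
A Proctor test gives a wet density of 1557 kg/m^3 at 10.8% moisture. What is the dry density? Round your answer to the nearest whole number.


Step 1: Dry density = wet density / (1 + w/100)
Step 2: Dry density = 1557 / (1 + 10.8/100)
Step 3: Dry density = 1557 / 1.108
Step 4: Dry density = 1405 kg/m^3

1405


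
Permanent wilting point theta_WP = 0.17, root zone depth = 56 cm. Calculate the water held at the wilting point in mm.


Step 1: Water (mm) = theta_WP * depth * 10
Step 2: Water = 0.17 * 56 * 10
Step 3: Water = 95.2 mm

95.2


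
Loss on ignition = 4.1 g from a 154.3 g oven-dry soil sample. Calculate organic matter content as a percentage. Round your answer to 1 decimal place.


Step 1: OM% = 100 * LOI / sample mass
Step 2: OM = 100 * 4.1 / 154.3
Step 3: OM = 2.7%

2.7


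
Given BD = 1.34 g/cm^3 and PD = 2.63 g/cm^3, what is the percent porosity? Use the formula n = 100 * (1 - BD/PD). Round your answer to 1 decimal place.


Step 1: Formula: n = 100 * (1 - BD / PD)
Step 2: n = 100 * (1 - 1.34 / 2.63)
Step 3: n = 100 * (1 - 0.50951)
Step 4: n = 49.0%

49.0


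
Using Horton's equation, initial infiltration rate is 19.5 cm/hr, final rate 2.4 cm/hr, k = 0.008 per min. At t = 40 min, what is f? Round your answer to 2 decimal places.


Step 1: f = fc + (f0 - fc) * exp(-k * t)
Step 2: exp(-0.008 * 40) = 0.726149
Step 3: f = 2.4 + (19.5 - 2.4) * 0.726149
Step 4: f = 2.4 + 17.1 * 0.726149
Step 5: f = 14.82 cm/hr

14.82


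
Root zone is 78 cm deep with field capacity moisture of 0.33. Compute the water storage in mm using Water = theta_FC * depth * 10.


Step 1: Water (mm) = theta_FC * depth (cm) * 10
Step 2: Water = 0.33 * 78 * 10
Step 3: Water = 257.4 mm

257.4


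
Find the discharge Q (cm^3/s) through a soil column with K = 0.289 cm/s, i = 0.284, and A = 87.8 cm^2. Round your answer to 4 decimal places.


Step 1: Apply Darcy's law: Q = K * i * A
Step 2: Q = 0.289 * 0.284 * 87.8
Step 3: Q = 7.2063 cm^3/s

7.2063


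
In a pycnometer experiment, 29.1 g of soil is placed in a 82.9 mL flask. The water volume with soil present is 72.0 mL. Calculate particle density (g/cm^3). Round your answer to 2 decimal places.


Step 1: Volume of solids = flask volume - water volume with soil
Step 2: V_solids = 82.9 - 72.0 = 10.9 mL
Step 3: Particle density = mass / V_solids = 29.1 / 10.9 = 2.67 g/cm^3

2.67


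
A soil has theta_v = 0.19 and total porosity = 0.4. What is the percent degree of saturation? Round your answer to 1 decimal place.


Step 1: S = 100 * theta_v / n
Step 2: S = 100 * 0.19 / 0.4
Step 3: S = 47.5%

47.5


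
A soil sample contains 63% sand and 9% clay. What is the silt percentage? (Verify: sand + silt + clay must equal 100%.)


Step 1: sand + silt + clay = 100%
Step 2: silt = 100 - sand - clay
Step 3: silt = 100 - 63 - 9
Step 4: silt = 28%

28


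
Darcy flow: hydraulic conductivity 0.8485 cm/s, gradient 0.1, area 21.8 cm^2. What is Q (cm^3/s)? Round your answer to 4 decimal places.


Step 1: Apply Darcy's law: Q = K * i * A
Step 2: Q = 0.8485 * 0.1 * 21.8
Step 3: Q = 1.8497 cm^3/s

1.8497


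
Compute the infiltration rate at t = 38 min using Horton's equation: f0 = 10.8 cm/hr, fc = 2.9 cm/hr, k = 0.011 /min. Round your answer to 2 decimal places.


Step 1: f = fc + (f0 - fc) * exp(-k * t)
Step 2: exp(-0.011 * 38) = 0.658362
Step 3: f = 2.9 + (10.8 - 2.9) * 0.658362
Step 4: f = 2.9 + 7.9 * 0.658362
Step 5: f = 8.1 cm/hr

8.1


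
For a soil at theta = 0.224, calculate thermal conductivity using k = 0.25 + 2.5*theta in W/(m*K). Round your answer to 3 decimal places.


Step 1: k = 0.25 + 2.5 * theta
Step 2: k = 0.25 + 2.5 * 0.224
Step 3: k = 0.25 + 0.56
Step 4: k = 0.81 W/(m*K)

0.81


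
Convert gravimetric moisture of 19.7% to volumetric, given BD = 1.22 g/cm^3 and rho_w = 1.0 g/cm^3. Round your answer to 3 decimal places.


Step 1: theta = (w / 100) * BD / rho_w
Step 2: theta = (19.7 / 100) * 1.22 / 1.0
Step 3: theta = 0.197 * 1.22
Step 4: theta = 0.24

0.24


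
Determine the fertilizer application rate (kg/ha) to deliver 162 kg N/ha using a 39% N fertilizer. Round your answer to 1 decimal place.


Step 1: Fertilizer rate = target N / (N content / 100)
Step 2: Rate = 162 / (39 / 100)
Step 3: Rate = 162 / 0.39
Step 4: Rate = 415.4 kg/ha

415.4


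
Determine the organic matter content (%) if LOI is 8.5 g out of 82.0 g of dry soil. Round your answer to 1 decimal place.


Step 1: OM% = 100 * LOI / sample mass
Step 2: OM = 100 * 8.5 / 82.0
Step 3: OM = 10.4%

10.4


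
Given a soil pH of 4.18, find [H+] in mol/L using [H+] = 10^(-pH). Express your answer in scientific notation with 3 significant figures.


Step 1: [H+] = 10^(-pH)
Step 2: [H+] = 10^(-4.18)
Step 3: [H+] = 6.61e-05 mol/L

6.61e-05


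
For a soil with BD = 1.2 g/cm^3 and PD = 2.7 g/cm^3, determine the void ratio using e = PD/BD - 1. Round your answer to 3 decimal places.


Step 1: e = PD / BD - 1
Step 2: e = 2.7 / 1.2 - 1
Step 3: e = 2.25 - 1
Step 4: e = 1.25

1.25


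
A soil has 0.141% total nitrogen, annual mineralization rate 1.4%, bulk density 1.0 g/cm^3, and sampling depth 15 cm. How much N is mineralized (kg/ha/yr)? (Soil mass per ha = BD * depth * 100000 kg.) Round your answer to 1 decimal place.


Step 1: Soil mass per ha = BD * depth * 100000 = 1.0 * 15 * 100000 = 1500000 kg
Step 2: Total N pool = soil mass * N%/100 = 1500000 * 0.141/100 = 2115.0 kg/ha
Step 3: N mineralized = N pool * rate%/100 = 2115.0 * 1.4/100 = 29.6 kg/ha/yr

29.6


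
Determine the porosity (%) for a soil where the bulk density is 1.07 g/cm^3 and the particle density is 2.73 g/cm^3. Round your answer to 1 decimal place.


Step 1: Formula: n = 100 * (1 - BD / PD)
Step 2: n = 100 * (1 - 1.07 / 2.73)
Step 3: n = 100 * (1 - 0.39194)
Step 4: n = 60.8%

60.8


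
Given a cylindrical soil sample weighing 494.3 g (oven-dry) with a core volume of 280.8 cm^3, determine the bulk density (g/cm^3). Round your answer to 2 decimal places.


Step 1: Identify the formula: BD = dry mass / volume
Step 2: Substitute values: BD = 494.3 / 280.8
Step 3: BD = 1.76 g/cm^3

1.76


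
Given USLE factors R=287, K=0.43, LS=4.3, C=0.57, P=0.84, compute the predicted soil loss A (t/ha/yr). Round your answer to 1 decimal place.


Step 1: A = R * K * LS * C * P
Step 2: R * K = 287 * 0.43 = 123.41
Step 3: (R*K) * LS = 123.41 * 4.3 = 530.663
Step 4: * C * P = 530.663 * 0.57 * 0.84 = 254.1
Step 5: A = 254.1 t/(ha*yr)

254.1


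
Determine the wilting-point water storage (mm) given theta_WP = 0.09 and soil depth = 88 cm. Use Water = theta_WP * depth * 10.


Step 1: Water (mm) = theta_WP * depth * 10
Step 2: Water = 0.09 * 88 * 10
Step 3: Water = 79.2 mm

79.2


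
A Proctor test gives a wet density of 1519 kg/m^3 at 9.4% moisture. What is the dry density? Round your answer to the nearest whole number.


Step 1: Dry density = wet density / (1 + w/100)
Step 2: Dry density = 1519 / (1 + 9.4/100)
Step 3: Dry density = 1519 / 1.094
Step 4: Dry density = 1388 kg/m^3

1388


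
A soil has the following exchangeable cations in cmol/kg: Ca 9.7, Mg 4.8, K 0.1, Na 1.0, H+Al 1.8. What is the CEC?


Step 1: CEC = Ca + Mg + K + Na + (H+Al)
Step 2: CEC = 9.7 + 4.8 + 0.1 + 1.0 + 1.8
Step 3: CEC = 17.4 cmol/kg

17.4


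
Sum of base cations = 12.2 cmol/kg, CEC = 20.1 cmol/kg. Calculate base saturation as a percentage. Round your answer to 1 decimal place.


Step 1: BS = 100 * (sum of bases) / CEC
Step 2: BS = 100 * 12.2 / 20.1
Step 3: BS = 60.7%

60.7


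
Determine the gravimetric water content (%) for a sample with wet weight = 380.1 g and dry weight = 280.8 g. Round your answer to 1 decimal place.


Step 1: Water mass = wet - dry = 380.1 - 280.8 = 99.3 g
Step 2: w = 100 * water mass / dry mass
Step 3: w = 100 * 99.3 / 280.8 = 35.4%

35.4


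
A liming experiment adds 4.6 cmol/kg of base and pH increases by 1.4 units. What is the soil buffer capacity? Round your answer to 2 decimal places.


Step 1: BC = change in base / change in pH
Step 2: BC = 4.6 / 1.4
Step 3: BC = 3.29 cmol/(kg*pH unit)

3.29


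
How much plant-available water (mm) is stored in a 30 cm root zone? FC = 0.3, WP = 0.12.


Step 1: Available water = (FC - WP) * depth * 10
Step 2: AW = (0.3 - 0.12) * 30 * 10
Step 3: AW = 0.18 * 30 * 10
Step 4: AW = 54.0 mm

54.0


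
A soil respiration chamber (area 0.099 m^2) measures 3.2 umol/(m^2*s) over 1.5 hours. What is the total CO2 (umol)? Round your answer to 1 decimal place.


Step 1: Convert time to seconds: 1.5 hr * 3600 = 5400.0 s
Step 2: Total = flux * area * time_s
Step 3: Total = 3.2 * 0.099 * 5400.0
Step 4: Total = 1710.7 umol

1710.7


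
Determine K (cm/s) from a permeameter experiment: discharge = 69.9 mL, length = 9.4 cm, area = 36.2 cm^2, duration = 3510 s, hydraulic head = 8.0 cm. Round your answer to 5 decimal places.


Step 1: K = Q * L / (A * t * h)
Step 2: Numerator = 69.9 * 9.4 = 657.06
Step 3: Denominator = 36.2 * 3510 * 8.0 = 1016496.0
Step 4: K = 657.06 / 1016496.0 = 0.00065 cm/s

0.00065


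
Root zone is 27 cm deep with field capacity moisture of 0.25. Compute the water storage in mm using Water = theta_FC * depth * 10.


Step 1: Water (mm) = theta_FC * depth (cm) * 10
Step 2: Water = 0.25 * 27 * 10
Step 3: Water = 67.5 mm

67.5


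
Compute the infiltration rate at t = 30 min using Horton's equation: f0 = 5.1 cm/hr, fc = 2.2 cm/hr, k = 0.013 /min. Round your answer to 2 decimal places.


Step 1: f = fc + (f0 - fc) * exp(-k * t)
Step 2: exp(-0.013 * 30) = 0.677057
Step 3: f = 2.2 + (5.1 - 2.2) * 0.677057
Step 4: f = 2.2 + 2.9 * 0.677057
Step 5: f = 4.16 cm/hr

4.16


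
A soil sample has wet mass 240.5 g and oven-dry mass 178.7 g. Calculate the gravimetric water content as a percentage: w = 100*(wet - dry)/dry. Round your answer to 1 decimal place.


Step 1: Water mass = wet - dry = 240.5 - 178.7 = 61.8 g
Step 2: w = 100 * water mass / dry mass
Step 3: w = 100 * 61.8 / 178.7 = 34.6%

34.6


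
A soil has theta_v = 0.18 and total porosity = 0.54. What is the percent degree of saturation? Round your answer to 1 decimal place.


Step 1: S = 100 * theta_v / n
Step 2: S = 100 * 0.18 / 0.54
Step 3: S = 33.3%

33.3


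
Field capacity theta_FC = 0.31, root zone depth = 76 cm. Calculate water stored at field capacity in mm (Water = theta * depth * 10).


Step 1: Water (mm) = theta_FC * depth (cm) * 10
Step 2: Water = 0.31 * 76 * 10
Step 3: Water = 235.6 mm

235.6


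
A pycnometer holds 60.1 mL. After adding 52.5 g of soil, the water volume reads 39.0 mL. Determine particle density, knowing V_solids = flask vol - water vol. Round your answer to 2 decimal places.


Step 1: Volume of solids = flask volume - water volume with soil
Step 2: V_solids = 60.1 - 39.0 = 21.1 mL
Step 3: Particle density = mass / V_solids = 52.5 / 21.1 = 2.49 g/cm^3

2.49


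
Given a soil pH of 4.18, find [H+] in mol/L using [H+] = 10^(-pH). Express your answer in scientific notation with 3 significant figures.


Step 1: [H+] = 10^(-pH)
Step 2: [H+] = 10^(-4.18)
Step 3: [H+] = 6.61e-05 mol/L

6.61e-05


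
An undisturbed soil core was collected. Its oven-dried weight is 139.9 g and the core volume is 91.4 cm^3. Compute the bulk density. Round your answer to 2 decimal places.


Step 1: Identify the formula: BD = dry mass / volume
Step 2: Substitute values: BD = 139.9 / 91.4
Step 3: BD = 1.53 g/cm^3

1.53


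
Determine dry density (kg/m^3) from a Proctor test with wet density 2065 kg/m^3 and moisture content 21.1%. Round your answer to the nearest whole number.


Step 1: Dry density = wet density / (1 + w/100)
Step 2: Dry density = 2065 / (1 + 21.1/100)
Step 3: Dry density = 2065 / 1.211
Step 4: Dry density = 1705 kg/m^3

1705


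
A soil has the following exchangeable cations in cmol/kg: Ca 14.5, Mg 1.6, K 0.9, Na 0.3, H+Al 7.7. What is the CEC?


Step 1: CEC = Ca + Mg + K + Na + (H+Al)
Step 2: CEC = 14.5 + 1.6 + 0.9 + 0.3 + 7.7
Step 3: CEC = 25.0 cmol/kg

25.0


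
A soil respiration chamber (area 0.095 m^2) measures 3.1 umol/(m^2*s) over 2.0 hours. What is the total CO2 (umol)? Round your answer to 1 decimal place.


Step 1: Convert time to seconds: 2.0 hr * 3600 = 7200.0 s
Step 2: Total = flux * area * time_s
Step 3: Total = 3.1 * 0.095 * 7200.0
Step 4: Total = 2120.4 umol

2120.4


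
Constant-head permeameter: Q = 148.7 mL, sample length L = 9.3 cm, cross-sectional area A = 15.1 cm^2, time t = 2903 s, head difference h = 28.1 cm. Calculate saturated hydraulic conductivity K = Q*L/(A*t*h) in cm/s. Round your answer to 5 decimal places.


Step 1: K = Q * L / (A * t * h)
Step 2: Numerator = 148.7 * 9.3 = 1382.91
Step 3: Denominator = 15.1 * 2903 * 28.1 = 1231771.93
Step 4: K = 1382.91 / 1231771.93 = 0.00112 cm/s

0.00112


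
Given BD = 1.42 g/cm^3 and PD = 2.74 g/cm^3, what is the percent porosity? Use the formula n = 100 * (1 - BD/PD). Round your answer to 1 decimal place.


Step 1: Formula: n = 100 * (1 - BD / PD)
Step 2: n = 100 * (1 - 1.42 / 2.74)
Step 3: n = 100 * (1 - 0.51825)
Step 4: n = 48.2%

48.2


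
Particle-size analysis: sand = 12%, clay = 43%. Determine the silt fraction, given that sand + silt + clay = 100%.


Step 1: sand + silt + clay = 100%
Step 2: silt = 100 - sand - clay
Step 3: silt = 100 - 12 - 43
Step 4: silt = 45%

45


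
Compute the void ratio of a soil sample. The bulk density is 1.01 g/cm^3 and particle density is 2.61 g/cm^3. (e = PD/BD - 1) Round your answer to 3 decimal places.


Step 1: e = PD / BD - 1
Step 2: e = 2.61 / 1.01 - 1
Step 3: e = 2.58416 - 1
Step 4: e = 1.584

1.584


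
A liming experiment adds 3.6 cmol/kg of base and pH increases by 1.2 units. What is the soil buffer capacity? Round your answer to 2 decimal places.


Step 1: BC = change in base / change in pH
Step 2: BC = 3.6 / 1.2
Step 3: BC = 3.0 cmol/(kg*pH unit)

3.0


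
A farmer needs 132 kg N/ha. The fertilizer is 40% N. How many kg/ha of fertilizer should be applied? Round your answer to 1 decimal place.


Step 1: Fertilizer rate = target N / (N content / 100)
Step 2: Rate = 132 / (40 / 100)
Step 3: Rate = 132 / 0.4
Step 4: Rate = 330.0 kg/ha

330.0


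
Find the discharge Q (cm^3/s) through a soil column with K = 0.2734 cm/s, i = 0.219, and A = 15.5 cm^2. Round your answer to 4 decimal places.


Step 1: Apply Darcy's law: Q = K * i * A
Step 2: Q = 0.2734 * 0.219 * 15.5
Step 3: Q = 0.9281 cm^3/s

0.9281


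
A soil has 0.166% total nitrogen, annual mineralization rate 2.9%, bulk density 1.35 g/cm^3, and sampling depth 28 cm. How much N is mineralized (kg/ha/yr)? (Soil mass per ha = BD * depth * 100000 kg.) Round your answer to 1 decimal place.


Step 1: Soil mass per ha = BD * depth * 100000 = 1.35 * 28 * 100000 = 3780000 kg
Step 2: Total N pool = soil mass * N%/100 = 3780000 * 0.166/100 = 6274.8 kg/ha
Step 3: N mineralized = N pool * rate%/100 = 6274.8 * 2.9/100 = 182.0 kg/ha/yr

182.0


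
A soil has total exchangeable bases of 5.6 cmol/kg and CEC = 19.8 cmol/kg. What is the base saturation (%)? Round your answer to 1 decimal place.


Step 1: BS = 100 * (sum of bases) / CEC
Step 2: BS = 100 * 5.6 / 19.8
Step 3: BS = 28.3%

28.3


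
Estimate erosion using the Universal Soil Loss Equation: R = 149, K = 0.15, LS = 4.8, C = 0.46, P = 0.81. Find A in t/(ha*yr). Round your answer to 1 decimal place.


Step 1: A = R * K * LS * C * P
Step 2: R * K = 149 * 0.15 = 22.35
Step 3: (R*K) * LS = 22.35 * 4.8 = 107.28
Step 4: * C * P = 107.28 * 0.46 * 0.81 = 40.0
Step 5: A = 40.0 t/(ha*yr)

40.0


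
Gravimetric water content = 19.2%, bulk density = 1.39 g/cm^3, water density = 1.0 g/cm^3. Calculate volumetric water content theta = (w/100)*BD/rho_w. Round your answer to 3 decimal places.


Step 1: theta = (w / 100) * BD / rho_w
Step 2: theta = (19.2 / 100) * 1.39 / 1.0
Step 3: theta = 0.192 * 1.39
Step 4: theta = 0.267

0.267


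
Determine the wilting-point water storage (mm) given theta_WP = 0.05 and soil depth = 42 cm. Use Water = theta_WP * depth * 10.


Step 1: Water (mm) = theta_WP * depth * 10
Step 2: Water = 0.05 * 42 * 10
Step 3: Water = 21.0 mm

21.0


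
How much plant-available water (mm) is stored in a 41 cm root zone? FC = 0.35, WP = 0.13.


Step 1: Available water = (FC - WP) * depth * 10
Step 2: AW = (0.35 - 0.13) * 41 * 10
Step 3: AW = 0.22 * 41 * 10
Step 4: AW = 90.2 mm

90.2


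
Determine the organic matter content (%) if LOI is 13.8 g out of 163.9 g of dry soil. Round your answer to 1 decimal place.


Step 1: OM% = 100 * LOI / sample mass
Step 2: OM = 100 * 13.8 / 163.9
Step 3: OM = 8.4%

8.4


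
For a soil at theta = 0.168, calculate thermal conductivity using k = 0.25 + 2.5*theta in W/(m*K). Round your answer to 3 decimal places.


Step 1: k = 0.25 + 2.5 * theta
Step 2: k = 0.25 + 2.5 * 0.168
Step 3: k = 0.25 + 0.42
Step 4: k = 0.67 W/(m*K)

0.67


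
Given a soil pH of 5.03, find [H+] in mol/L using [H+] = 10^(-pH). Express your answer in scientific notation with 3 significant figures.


Step 1: [H+] = 10^(-pH)
Step 2: [H+] = 10^(-5.03)
Step 3: [H+] = 9.33e-06 mol/L

9.33e-06


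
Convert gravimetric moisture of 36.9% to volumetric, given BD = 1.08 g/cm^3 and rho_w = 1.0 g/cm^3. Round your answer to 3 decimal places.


Step 1: theta = (w / 100) * BD / rho_w
Step 2: theta = (36.9 / 100) * 1.08 / 1.0
Step 3: theta = 0.369 * 1.08
Step 4: theta = 0.399

0.399


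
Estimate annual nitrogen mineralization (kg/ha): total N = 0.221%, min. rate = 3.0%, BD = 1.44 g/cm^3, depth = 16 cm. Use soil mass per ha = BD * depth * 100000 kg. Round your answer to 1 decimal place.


Step 1: Soil mass per ha = BD * depth * 100000 = 1.44 * 16 * 100000 = 2304000 kg
Step 2: Total N pool = soil mass * N%/100 = 2304000 * 0.221/100 = 5091.84 kg/ha
Step 3: N mineralized = N pool * rate%/100 = 5091.84 * 3.0/100 = 152.8 kg/ha/yr

152.8


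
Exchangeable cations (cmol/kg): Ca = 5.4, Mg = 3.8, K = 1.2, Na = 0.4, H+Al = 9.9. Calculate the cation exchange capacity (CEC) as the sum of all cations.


Step 1: CEC = Ca + Mg + K + Na + (H+Al)
Step 2: CEC = 5.4 + 3.8 + 1.2 + 0.4 + 9.9
Step 3: CEC = 20.7 cmol/kg

20.7


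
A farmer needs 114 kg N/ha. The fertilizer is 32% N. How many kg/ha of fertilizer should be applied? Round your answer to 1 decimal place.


Step 1: Fertilizer rate = target N / (N content / 100)
Step 2: Rate = 114 / (32 / 100)
Step 3: Rate = 114 / 0.32
Step 4: Rate = 356.3 kg/ha

356.3


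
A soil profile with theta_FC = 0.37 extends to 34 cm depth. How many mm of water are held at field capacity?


Step 1: Water (mm) = theta_FC * depth (cm) * 10
Step 2: Water = 0.37 * 34 * 10
Step 3: Water = 125.8 mm

125.8


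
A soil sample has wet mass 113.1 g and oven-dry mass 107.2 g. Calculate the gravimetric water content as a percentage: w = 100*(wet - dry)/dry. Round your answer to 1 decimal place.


Step 1: Water mass = wet - dry = 113.1 - 107.2 = 5.9 g
Step 2: w = 100 * water mass / dry mass
Step 3: w = 100 * 5.9 / 107.2 = 5.5%

5.5


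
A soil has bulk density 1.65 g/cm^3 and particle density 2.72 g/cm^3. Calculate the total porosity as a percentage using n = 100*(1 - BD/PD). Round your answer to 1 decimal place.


Step 1: Formula: n = 100 * (1 - BD / PD)
Step 2: n = 100 * (1 - 1.65 / 2.72)
Step 3: n = 100 * (1 - 0.60662)
Step 4: n = 39.3%

39.3


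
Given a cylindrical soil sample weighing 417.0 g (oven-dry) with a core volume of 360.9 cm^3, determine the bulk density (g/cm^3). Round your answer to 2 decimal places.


Step 1: Identify the formula: BD = dry mass / volume
Step 2: Substitute values: BD = 417.0 / 360.9
Step 3: BD = 1.16 g/cm^3

1.16


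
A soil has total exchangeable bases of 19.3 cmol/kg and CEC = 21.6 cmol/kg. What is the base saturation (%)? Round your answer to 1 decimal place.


Step 1: BS = 100 * (sum of bases) / CEC
Step 2: BS = 100 * 19.3 / 21.6
Step 3: BS = 89.4%

89.4


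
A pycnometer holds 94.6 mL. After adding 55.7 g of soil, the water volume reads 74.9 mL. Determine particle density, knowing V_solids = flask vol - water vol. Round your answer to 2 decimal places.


Step 1: Volume of solids = flask volume - water volume with soil
Step 2: V_solids = 94.6 - 74.9 = 19.7 mL
Step 3: Particle density = mass / V_solids = 55.7 / 19.7 = 2.83 g/cm^3

2.83


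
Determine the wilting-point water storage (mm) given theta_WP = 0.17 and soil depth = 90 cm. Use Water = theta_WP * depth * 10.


Step 1: Water (mm) = theta_WP * depth * 10
Step 2: Water = 0.17 * 90 * 10
Step 3: Water = 153.0 mm

153.0


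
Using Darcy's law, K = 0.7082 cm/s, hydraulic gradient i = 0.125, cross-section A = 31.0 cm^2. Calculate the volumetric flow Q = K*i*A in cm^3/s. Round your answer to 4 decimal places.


Step 1: Apply Darcy's law: Q = K * i * A
Step 2: Q = 0.7082 * 0.125 * 31.0
Step 3: Q = 2.7443 cm^3/s

2.7443


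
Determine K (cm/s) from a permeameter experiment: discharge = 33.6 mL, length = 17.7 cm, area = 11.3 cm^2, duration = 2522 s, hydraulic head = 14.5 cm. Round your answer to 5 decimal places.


Step 1: K = Q * L / (A * t * h)
Step 2: Numerator = 33.6 * 17.7 = 594.72
Step 3: Denominator = 11.3 * 2522 * 14.5 = 413229.7
Step 4: K = 594.72 / 413229.7 = 0.00144 cm/s

0.00144


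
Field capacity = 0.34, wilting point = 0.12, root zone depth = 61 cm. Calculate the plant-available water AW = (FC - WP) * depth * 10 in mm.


Step 1: Available water = (FC - WP) * depth * 10
Step 2: AW = (0.34 - 0.12) * 61 * 10
Step 3: AW = 0.22 * 61 * 10
Step 4: AW = 134.2 mm

134.2


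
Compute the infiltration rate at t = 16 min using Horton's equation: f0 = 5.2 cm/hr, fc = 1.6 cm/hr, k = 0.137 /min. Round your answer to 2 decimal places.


Step 1: f = fc + (f0 - fc) * exp(-k * t)
Step 2: exp(-0.137 * 16) = 0.111693
Step 3: f = 1.6 + (5.2 - 1.6) * 0.111693
Step 4: f = 1.6 + 3.6 * 0.111693
Step 5: f = 2.0 cm/hr

2.0


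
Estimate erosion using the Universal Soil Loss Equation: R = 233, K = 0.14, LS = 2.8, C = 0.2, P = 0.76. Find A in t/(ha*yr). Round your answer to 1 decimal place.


Step 1: A = R * K * LS * C * P
Step 2: R * K = 233 * 0.14 = 32.62
Step 3: (R*K) * LS = 32.62 * 2.8 = 91.336
Step 4: * C * P = 91.336 * 0.2 * 0.76 = 13.9
Step 5: A = 13.9 t/(ha*yr)

13.9


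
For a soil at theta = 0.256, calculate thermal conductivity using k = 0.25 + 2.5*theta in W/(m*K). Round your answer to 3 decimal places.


Step 1: k = 0.25 + 2.5 * theta
Step 2: k = 0.25 + 2.5 * 0.256
Step 3: k = 0.25 + 0.64
Step 4: k = 0.89 W/(m*K)

0.89


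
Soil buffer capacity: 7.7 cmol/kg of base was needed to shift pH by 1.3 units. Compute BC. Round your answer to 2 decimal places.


Step 1: BC = change in base / change in pH
Step 2: BC = 7.7 / 1.3
Step 3: BC = 5.92 cmol/(kg*pH unit)

5.92


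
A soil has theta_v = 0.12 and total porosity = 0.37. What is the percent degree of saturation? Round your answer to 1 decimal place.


Step 1: S = 100 * theta_v / n
Step 2: S = 100 * 0.12 / 0.37
Step 3: S = 32.4%

32.4


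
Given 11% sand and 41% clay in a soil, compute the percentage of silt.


Step 1: sand + silt + clay = 100%
Step 2: silt = 100 - sand - clay
Step 3: silt = 100 - 11 - 41
Step 4: silt = 48%

48


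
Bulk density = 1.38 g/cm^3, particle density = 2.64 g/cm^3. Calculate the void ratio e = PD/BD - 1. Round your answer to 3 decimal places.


Step 1: e = PD / BD - 1
Step 2: e = 2.64 / 1.38 - 1
Step 3: e = 1.91304 - 1
Step 4: e = 0.913

0.913


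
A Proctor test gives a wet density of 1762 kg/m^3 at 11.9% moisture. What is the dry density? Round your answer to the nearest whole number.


Step 1: Dry density = wet density / (1 + w/100)
Step 2: Dry density = 1762 / (1 + 11.9/100)
Step 3: Dry density = 1762 / 1.119
Step 4: Dry density = 1575 kg/m^3

1575


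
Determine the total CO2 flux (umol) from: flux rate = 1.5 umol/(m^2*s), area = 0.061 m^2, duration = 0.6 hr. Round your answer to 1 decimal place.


Step 1: Convert time to seconds: 0.6 hr * 3600 = 2160.0 s
Step 2: Total = flux * area * time_s
Step 3: Total = 1.5 * 0.061 * 2160.0
Step 4: Total = 197.6 umol

197.6


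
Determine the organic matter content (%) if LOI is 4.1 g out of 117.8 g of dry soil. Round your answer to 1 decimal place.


Step 1: OM% = 100 * LOI / sample mass
Step 2: OM = 100 * 4.1 / 117.8
Step 3: OM = 3.5%

3.5


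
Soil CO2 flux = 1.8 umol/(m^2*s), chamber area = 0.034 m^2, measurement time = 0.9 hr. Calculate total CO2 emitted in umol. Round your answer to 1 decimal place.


Step 1: Convert time to seconds: 0.9 hr * 3600 = 3240.0 s
Step 2: Total = flux * area * time_s
Step 3: Total = 1.8 * 0.034 * 3240.0
Step 4: Total = 198.3 umol

198.3


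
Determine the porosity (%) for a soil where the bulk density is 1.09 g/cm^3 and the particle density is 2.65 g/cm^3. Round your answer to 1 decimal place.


Step 1: Formula: n = 100 * (1 - BD / PD)
Step 2: n = 100 * (1 - 1.09 / 2.65)
Step 3: n = 100 * (1 - 0.41132)
Step 4: n = 58.9%

58.9


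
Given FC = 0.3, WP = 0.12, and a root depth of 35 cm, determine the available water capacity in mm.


Step 1: Available water = (FC - WP) * depth * 10
Step 2: AW = (0.3 - 0.12) * 35 * 10
Step 3: AW = 0.18 * 35 * 10
Step 4: AW = 63.0 mm

63.0


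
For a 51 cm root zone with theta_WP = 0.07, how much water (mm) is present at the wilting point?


Step 1: Water (mm) = theta_WP * depth * 10
Step 2: Water = 0.07 * 51 * 10
Step 3: Water = 35.7 mm

35.7


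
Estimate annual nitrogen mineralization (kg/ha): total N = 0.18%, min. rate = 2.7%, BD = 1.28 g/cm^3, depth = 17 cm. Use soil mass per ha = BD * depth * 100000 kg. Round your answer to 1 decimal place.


Step 1: Soil mass per ha = BD * depth * 100000 = 1.28 * 17 * 100000 = 2176000 kg
Step 2: Total N pool = soil mass * N%/100 = 2176000 * 0.18/100 = 3916.8 kg/ha
Step 3: N mineralized = N pool * rate%/100 = 3916.8 * 2.7/100 = 105.8 kg/ha/yr

105.8


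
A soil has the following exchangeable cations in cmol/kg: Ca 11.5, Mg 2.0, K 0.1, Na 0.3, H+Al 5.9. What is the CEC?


Step 1: CEC = Ca + Mg + K + Na + (H+Al)
Step 2: CEC = 11.5 + 2.0 + 0.1 + 0.3 + 5.9
Step 3: CEC = 19.8 cmol/kg

19.8


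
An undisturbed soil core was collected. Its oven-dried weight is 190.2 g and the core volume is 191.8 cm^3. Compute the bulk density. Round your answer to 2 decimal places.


Step 1: Identify the formula: BD = dry mass / volume
Step 2: Substitute values: BD = 190.2 / 191.8
Step 3: BD = 0.99 g/cm^3

0.99


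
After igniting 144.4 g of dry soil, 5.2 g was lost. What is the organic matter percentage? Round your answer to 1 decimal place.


Step 1: OM% = 100 * LOI / sample mass
Step 2: OM = 100 * 5.2 / 144.4
Step 3: OM = 3.6%

3.6


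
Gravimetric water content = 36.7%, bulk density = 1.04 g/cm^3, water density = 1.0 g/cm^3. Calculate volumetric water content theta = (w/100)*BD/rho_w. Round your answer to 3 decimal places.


Step 1: theta = (w / 100) * BD / rho_w
Step 2: theta = (36.7 / 100) * 1.04 / 1.0
Step 3: theta = 0.367 * 1.04
Step 4: theta = 0.382

0.382


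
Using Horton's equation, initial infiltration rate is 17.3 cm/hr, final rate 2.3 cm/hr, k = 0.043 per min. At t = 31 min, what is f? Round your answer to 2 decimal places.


Step 1: f = fc + (f0 - fc) * exp(-k * t)
Step 2: exp(-0.043 * 31) = 0.263685
Step 3: f = 2.3 + (17.3 - 2.3) * 0.263685
Step 4: f = 2.3 + 15.0 * 0.263685
Step 5: f = 6.26 cm/hr

6.26


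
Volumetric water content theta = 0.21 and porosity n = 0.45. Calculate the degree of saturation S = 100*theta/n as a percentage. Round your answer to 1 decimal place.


Step 1: S = 100 * theta_v / n
Step 2: S = 100 * 0.21 / 0.45
Step 3: S = 46.7%

46.7


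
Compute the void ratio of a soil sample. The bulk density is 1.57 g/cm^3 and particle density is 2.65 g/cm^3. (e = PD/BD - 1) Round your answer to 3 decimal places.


Step 1: e = PD / BD - 1
Step 2: e = 2.65 / 1.57 - 1
Step 3: e = 1.6879 - 1
Step 4: e = 0.688

0.688


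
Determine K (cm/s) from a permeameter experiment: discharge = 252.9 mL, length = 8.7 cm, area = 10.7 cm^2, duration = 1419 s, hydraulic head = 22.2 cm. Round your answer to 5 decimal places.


Step 1: K = Q * L / (A * t * h)
Step 2: Numerator = 252.9 * 8.7 = 2200.23
Step 3: Denominator = 10.7 * 1419 * 22.2 = 337069.26
Step 4: K = 2200.23 / 337069.26 = 0.00653 cm/s

0.00653


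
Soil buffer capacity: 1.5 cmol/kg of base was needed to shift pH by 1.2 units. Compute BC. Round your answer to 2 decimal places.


Step 1: BC = change in base / change in pH
Step 2: BC = 1.5 / 1.2
Step 3: BC = 1.25 cmol/(kg*pH unit)

1.25


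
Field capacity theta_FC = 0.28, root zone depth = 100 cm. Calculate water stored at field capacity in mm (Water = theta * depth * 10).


Step 1: Water (mm) = theta_FC * depth (cm) * 10
Step 2: Water = 0.28 * 100 * 10
Step 3: Water = 280.0 mm

280.0


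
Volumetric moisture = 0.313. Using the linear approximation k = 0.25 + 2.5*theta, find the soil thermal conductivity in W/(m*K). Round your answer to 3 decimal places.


Step 1: k = 0.25 + 2.5 * theta
Step 2: k = 0.25 + 2.5 * 0.313
Step 3: k = 0.25 + 0.783
Step 4: k = 1.033 W/(m*K)

1.033


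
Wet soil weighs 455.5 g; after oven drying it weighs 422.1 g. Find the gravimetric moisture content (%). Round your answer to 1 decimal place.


Step 1: Water mass = wet - dry = 455.5 - 422.1 = 33.4 g
Step 2: w = 100 * water mass / dry mass
Step 3: w = 100 * 33.4 / 422.1 = 7.9%

7.9


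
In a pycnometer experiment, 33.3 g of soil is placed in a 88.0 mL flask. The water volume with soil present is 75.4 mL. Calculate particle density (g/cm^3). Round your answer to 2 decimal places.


Step 1: Volume of solids = flask volume - water volume with soil
Step 2: V_solids = 88.0 - 75.4 = 12.6 mL
Step 3: Particle density = mass / V_solids = 33.3 / 12.6 = 2.64 g/cm^3

2.64
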